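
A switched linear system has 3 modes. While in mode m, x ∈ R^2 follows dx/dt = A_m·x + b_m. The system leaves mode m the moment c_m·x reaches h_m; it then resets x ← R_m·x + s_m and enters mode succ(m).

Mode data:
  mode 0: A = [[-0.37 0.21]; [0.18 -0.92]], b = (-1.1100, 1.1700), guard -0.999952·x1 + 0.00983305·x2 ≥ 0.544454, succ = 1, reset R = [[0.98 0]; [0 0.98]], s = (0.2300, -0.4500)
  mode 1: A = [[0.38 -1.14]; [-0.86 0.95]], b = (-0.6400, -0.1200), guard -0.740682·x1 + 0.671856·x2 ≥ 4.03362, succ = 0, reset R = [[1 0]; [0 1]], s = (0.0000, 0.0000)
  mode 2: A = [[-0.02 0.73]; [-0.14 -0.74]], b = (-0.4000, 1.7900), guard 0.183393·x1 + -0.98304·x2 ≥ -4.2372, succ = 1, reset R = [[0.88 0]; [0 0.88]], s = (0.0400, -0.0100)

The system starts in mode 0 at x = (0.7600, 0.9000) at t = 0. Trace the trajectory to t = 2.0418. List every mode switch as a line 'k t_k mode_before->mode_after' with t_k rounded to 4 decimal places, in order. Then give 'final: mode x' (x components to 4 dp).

Mode 0: guard c·x = 0.5445 hit at Δt = 1.4352 (t = 1.4352), x⁻ = (-0.5331, 1.1603) → reset → x⁺ = (-0.2924, 0.6871), jump to mode 1
Mode 1: flow for 0.6066 to horizon, guard not reached → x = (-1.6371, 1.7020)

1 1.4352 0->1
final: 1 -1.6371 1.7020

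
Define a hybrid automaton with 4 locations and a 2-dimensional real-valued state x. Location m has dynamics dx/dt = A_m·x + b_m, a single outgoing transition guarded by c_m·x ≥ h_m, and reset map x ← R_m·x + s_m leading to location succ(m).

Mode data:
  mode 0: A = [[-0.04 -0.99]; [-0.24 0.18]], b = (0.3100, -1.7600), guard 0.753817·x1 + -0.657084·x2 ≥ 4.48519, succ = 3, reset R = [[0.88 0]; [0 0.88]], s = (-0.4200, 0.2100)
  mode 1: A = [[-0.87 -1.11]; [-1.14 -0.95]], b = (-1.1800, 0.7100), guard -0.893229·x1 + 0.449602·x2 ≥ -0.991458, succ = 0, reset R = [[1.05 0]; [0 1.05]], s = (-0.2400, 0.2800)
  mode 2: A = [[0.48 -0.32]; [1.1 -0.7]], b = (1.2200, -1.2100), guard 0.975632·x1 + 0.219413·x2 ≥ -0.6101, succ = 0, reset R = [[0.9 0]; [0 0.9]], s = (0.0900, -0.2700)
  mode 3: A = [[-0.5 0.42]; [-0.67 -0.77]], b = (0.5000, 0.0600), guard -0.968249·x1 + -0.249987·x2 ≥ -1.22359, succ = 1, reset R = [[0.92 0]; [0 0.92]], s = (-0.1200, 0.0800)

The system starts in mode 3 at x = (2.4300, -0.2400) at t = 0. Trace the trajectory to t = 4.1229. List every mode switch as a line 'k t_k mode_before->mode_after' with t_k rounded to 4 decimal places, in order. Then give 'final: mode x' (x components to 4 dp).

Mode 3: guard c·x = -1.2236 hit at Δt = 1.1369 (t = 1.1369), x⁻ = (1.5267, -1.0188) → reset → x⁺ = (1.2846, -0.8573), jump to mode 1
Mode 1: guard c·x = -0.9915 hit at Δt = 0.4559 (t = 1.5928), x⁻ = (0.7525, -0.7101) → reset → x⁺ = (0.5502, -0.4656), jump to mode 0
Mode 0: guard c·x = 4.4852 hit at Δt = 1.1944 (t = 2.7872), x⁻ = (2.9971, -3.3876) → reset → x⁺ = (2.2174, -2.7711), jump to mode 3
Mode 3: guard c·x = -1.2236 hit at Δt = 0.1605 (t = 2.9477), x⁻ = (1.9479, -2.6500) → reset → x⁺ = (1.6721, -2.3580), jump to mode 1
Mode 1: flow for 1.1752 to horizon, guard not reached → x = (1.1977, -1.4356)

1 1.1369 3->1
2 1.5928 1->0
3 2.7872 0->3
4 2.9477 3->1
final: 1 1.1977 -1.4356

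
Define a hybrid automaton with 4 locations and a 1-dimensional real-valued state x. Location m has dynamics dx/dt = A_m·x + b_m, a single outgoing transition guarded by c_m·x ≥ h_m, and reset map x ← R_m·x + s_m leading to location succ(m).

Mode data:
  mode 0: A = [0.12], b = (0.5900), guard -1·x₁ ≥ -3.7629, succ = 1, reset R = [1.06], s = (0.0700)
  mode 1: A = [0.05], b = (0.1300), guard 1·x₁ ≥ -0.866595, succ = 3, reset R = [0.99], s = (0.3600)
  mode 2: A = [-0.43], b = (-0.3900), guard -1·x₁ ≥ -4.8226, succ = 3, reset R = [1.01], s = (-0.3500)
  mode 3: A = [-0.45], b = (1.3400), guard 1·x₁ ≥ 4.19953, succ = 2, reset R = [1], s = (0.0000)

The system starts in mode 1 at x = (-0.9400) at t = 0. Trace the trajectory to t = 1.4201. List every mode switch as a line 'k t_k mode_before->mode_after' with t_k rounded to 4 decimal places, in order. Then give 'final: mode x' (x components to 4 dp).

Mode 1: guard c·x = -0.8666 hit at Δt = 0.8654 (t = 0.8654), x⁻ = (-0.8666) → reset → x⁺ = (-0.4979), jump to mode 3
Mode 3: flow for 0.5547 to horizon, guard not reached → x = (0.2699)

1 0.8654 1->3
final: 3 0.2699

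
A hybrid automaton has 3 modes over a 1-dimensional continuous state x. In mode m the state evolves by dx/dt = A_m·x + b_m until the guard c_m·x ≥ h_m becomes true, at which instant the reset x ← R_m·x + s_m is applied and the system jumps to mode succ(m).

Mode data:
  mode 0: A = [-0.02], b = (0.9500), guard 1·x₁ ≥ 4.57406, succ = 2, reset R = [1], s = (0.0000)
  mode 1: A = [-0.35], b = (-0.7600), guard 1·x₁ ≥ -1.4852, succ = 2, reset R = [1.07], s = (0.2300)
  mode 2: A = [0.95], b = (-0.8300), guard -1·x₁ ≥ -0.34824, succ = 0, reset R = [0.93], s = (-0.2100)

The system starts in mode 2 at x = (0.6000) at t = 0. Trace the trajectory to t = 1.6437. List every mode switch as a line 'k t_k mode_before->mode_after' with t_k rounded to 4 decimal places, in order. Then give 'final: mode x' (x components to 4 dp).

1 0.6866 2->0
final: 0 1.0123

Mode 2: guard c·x = -0.3482 hit at Δt = 0.6866 (t = 0.6866), x⁻ = (0.3482) → reset → x⁺ = (0.1139), jump to mode 0
Mode 0: flow for 0.9571 to horizon, guard not reached → x = (1.0123)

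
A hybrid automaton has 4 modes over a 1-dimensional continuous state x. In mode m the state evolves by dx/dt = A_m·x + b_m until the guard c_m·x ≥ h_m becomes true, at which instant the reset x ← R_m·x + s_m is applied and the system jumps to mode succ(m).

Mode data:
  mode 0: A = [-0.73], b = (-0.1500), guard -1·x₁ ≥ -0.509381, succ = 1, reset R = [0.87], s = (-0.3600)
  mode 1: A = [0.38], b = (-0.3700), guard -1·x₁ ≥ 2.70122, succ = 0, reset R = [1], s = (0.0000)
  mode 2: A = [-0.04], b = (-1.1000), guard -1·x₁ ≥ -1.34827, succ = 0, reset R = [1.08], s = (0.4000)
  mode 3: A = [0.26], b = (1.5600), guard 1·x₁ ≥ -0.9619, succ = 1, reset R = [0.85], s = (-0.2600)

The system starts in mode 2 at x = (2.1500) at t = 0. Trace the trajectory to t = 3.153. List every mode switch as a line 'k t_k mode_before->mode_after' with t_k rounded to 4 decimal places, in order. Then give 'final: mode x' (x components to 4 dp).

Mode 2: guard c·x = -1.3483 hit at Δt = 0.6853 (t = 0.6853), x⁻ = (1.3483) → reset → x⁺ = (1.8561), jump to mode 0
Mode 0: guard c·x = -0.5094 hit at Δt = 1.4509 (t = 2.1362), x⁻ = (0.5094) → reset → x⁺ = (0.0832), jump to mode 1
Mode 1: flow for 1.0168 to horizon, guard not reached → x = (-0.3369)

1 0.6853 2->0
2 2.1362 0->1
final: 1 -0.3369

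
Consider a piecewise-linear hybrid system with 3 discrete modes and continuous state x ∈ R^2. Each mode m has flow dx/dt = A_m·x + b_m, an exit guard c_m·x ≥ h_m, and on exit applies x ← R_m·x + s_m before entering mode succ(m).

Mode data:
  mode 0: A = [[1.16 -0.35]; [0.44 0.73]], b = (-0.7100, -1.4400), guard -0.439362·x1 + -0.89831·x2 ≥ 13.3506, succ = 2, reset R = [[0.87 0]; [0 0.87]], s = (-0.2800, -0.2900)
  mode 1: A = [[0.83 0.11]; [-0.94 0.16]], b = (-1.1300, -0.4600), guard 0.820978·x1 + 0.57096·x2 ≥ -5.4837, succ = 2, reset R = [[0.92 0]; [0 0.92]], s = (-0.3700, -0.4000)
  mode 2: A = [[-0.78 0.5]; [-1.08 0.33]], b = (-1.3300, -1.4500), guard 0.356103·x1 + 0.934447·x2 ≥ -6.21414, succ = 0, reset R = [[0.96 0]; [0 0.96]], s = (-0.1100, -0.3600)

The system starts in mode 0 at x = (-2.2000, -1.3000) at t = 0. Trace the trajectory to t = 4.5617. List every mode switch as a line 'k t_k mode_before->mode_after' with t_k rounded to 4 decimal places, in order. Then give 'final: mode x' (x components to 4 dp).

Mode 0: guard c·x = 13.3506 hit at Δt = 1.3259 (t = 1.3259), x⁻ = (-8.1375, -10.8819) → reset → x⁺ = (-7.3596, -9.7572), jump to mode 2
Mode 2: guard c·x = -6.2141 hit at Δt = 1.4218 (t = 2.7477), x⁻ = (-6.3911, -4.2145) → reset → x⁺ = (-6.2455, -4.4059), jump to mode 0
Mode 0: guard c·x = 13.3506 hit at Δt = 0.5337 (t = 3.2814), x⁻ = (-10.4279, -9.7616) → reset → x⁺ = (-9.3523, -8.7826), jump to mode 2
Mode 2: guard c·x = -6.2141 hit at Δt = 0.8821 (t = 4.1635), x⁻ = (-7.4557, -3.8088) → reset → x⁺ = (-7.2674, -4.0165), jump to mode 0
Mode 0: flow for 0.3982 to horizon, guard not reached → x = (-10.8946, -7.8464)

1 1.3259 0->2
2 2.7477 2->0
3 3.2814 0->2
4 4.1635 2->0
final: 0 -10.8946 -7.8464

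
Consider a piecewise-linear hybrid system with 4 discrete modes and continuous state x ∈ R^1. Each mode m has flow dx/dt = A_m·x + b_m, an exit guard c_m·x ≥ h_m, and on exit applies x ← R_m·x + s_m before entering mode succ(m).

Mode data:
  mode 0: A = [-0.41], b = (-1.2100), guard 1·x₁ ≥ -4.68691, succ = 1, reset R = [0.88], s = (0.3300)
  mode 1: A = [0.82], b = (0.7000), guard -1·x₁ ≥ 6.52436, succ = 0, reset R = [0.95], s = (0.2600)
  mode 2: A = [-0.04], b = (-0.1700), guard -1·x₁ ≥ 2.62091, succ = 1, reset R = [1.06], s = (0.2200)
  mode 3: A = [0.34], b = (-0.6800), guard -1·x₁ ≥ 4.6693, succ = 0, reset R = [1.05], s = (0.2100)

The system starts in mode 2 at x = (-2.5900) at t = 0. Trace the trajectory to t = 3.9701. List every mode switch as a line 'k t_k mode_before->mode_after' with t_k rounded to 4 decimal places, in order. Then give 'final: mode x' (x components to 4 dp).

Mode 2: guard c·x = 2.6209 hit at Δt = 0.4699 (t = 0.4699), x⁻ = (-2.6209) → reset → x⁺ = (-2.5582), jump to mode 1
Mode 1: guard c·x = 6.5244 hit at Δt = 1.4659 (t = 1.9358), x⁻ = (-6.5244) → reset → x⁺ = (-5.9381), jump to mode 0
Mode 0: guard c·x = -4.6869 hit at Δt = 1.3240 (t = 3.2598), x⁻ = (-4.6869) → reset → x⁺ = (-3.7945), jump to mode 1
Mode 1: flow for 0.7103 to horizon, guard not reached → x = (-6.1190)

1 0.4699 2->1
2 1.9358 1->0
3 3.2598 0->1
final: 1 -6.1190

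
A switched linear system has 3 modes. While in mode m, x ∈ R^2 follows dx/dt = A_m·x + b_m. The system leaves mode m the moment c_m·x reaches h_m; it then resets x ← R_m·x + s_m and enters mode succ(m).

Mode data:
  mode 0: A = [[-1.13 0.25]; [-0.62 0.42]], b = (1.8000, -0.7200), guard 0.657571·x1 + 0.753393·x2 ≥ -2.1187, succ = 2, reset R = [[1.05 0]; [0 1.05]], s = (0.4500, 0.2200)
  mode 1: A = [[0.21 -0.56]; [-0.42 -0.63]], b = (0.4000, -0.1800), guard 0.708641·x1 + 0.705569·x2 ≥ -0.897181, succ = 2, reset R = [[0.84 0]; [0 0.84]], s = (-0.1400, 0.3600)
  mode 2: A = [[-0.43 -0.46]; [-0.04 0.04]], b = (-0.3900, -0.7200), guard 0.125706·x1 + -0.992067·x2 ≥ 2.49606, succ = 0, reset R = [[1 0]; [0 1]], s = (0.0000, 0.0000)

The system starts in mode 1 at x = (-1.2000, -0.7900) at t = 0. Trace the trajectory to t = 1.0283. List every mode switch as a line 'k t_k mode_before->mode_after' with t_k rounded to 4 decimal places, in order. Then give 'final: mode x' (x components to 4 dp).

1 0.6473 1->2
final: 2 -0.8620 -0.2335

Mode 1: guard c·x = -0.8972 hit at Δt = 0.6473 (t = 0.6473), x⁻ = (-0.8739, -0.3939) → reset → x⁺ = (-0.8740, 0.0291), jump to mode 2
Mode 2: flow for 0.3810 to horizon, guard not reached → x = (-0.8620, -0.2335)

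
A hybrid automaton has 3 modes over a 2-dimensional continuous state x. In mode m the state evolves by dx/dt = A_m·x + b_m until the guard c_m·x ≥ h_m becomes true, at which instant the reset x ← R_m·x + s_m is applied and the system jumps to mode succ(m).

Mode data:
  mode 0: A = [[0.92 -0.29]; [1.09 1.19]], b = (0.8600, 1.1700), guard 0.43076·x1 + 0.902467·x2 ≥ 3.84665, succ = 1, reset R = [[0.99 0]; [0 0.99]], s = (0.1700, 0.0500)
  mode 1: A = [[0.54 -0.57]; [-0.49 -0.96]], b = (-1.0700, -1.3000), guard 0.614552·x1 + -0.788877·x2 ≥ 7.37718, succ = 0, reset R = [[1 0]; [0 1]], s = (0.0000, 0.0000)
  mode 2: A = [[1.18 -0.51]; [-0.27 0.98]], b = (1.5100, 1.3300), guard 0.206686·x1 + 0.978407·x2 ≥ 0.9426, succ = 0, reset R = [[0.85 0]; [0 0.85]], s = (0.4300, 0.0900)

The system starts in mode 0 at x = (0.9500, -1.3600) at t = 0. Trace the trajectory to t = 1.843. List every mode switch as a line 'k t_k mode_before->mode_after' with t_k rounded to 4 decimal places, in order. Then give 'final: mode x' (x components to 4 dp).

1 1.0292 0->1
final: 1 5.1826 -0.9579

Mode 0: guard c·x = 3.8466 hit at Δt = 1.0292 (t = 1.0292), x⁻ = (4.1465, 2.2832) → reset → x⁺ = (4.2750, 2.3104), jump to mode 1
Mode 1: flow for 0.8138 to horizon, guard not reached → x = (5.1826, -0.9579)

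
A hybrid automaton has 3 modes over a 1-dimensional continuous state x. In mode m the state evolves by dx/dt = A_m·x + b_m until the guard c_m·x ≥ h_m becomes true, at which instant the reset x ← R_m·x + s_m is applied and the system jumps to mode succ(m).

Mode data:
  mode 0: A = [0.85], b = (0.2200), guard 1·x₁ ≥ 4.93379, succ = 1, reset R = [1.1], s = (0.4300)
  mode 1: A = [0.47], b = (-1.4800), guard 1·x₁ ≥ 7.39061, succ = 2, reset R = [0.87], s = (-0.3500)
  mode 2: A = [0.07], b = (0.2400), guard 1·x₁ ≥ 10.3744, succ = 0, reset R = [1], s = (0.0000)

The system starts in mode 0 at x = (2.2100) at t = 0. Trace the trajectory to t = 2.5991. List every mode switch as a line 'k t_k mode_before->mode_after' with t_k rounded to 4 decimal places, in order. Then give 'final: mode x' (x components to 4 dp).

1 0.8747 0->1
2 1.8293 1->2
final: 2 6.6063

Mode 0: guard c·x = 4.9338 hit at Δt = 0.8747 (t = 0.8747), x⁻ = (4.9338) → reset → x⁺ = (5.8572), jump to mode 1
Mode 1: guard c·x = 7.3906 hit at Δt = 0.9546 (t = 1.8293), x⁻ = (7.3906) → reset → x⁺ = (6.0798), jump to mode 2
Mode 2: flow for 0.7698 to horizon, guard not reached → x = (6.6063)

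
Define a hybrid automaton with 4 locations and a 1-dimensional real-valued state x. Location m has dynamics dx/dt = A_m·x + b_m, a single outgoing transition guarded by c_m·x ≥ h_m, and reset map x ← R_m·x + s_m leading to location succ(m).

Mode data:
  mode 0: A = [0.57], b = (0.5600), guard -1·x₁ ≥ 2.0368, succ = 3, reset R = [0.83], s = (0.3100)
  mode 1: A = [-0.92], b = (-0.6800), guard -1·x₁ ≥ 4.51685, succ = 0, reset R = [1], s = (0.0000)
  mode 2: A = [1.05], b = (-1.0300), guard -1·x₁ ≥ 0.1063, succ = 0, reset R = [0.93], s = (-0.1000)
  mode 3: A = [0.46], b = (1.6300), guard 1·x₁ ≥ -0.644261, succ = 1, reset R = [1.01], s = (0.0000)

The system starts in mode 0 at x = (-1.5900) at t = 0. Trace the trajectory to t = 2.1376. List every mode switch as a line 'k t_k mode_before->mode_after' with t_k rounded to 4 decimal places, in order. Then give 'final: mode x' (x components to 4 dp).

1 0.9671 0->3
2 1.6040 3->1
final: 1 -0.6850

Mode 0: guard c·x = 2.0368 hit at Δt = 0.9671 (t = 0.9671), x⁻ = (-2.0368) → reset → x⁺ = (-1.3805), jump to mode 3
Mode 3: guard c·x = -0.6443 hit at Δt = 0.6369 (t = 1.6040), x⁻ = (-0.6443) → reset → x⁺ = (-0.6507), jump to mode 1
Mode 1: flow for 0.5336 to horizon, guard not reached → x = (-0.6850)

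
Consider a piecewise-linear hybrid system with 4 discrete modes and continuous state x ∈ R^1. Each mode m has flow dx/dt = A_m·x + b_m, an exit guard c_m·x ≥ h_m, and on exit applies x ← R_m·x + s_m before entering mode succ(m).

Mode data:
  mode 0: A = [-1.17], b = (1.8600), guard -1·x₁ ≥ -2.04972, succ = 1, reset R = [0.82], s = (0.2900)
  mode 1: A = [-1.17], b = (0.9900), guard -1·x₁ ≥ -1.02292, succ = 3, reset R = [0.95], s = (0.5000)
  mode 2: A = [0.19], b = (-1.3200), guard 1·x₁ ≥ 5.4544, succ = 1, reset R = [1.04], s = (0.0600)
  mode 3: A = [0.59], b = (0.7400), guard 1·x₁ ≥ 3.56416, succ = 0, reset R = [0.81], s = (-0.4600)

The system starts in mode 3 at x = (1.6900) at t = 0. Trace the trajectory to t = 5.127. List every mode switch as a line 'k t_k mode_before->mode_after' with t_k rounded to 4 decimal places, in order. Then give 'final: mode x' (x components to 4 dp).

1 0.8349 3->0
2 1.3468 0->1
3 2.9283 1->3
4 3.8937 3->0
5 4.4056 0->1
final: 1 1.3297

Mode 3: guard c·x = 3.5642 hit at Δt = 0.8349 (t = 0.8349), x⁻ = (3.5642) → reset → x⁺ = (2.4270), jump to mode 0
Mode 0: guard c·x = -2.0497 hit at Δt = 0.5119 (t = 1.3468), x⁻ = (2.0497) → reset → x⁺ = (1.9708), jump to mode 1
Mode 1: guard c·x = -1.0229 hit at Δt = 1.5815 (t = 2.9283), x⁻ = (1.0229) → reset → x⁺ = (1.4718), jump to mode 3
Mode 3: guard c·x = 3.5642 hit at Δt = 0.9654 (t = 3.8937), x⁻ = (3.5642) → reset → x⁺ = (2.4270), jump to mode 0
Mode 0: guard c·x = -2.0497 hit at Δt = 0.5119 (t = 4.4056), x⁻ = (2.0497) → reset → x⁺ = (1.9708), jump to mode 1
Mode 1: flow for 0.7214 to horizon, guard not reached → x = (1.3297)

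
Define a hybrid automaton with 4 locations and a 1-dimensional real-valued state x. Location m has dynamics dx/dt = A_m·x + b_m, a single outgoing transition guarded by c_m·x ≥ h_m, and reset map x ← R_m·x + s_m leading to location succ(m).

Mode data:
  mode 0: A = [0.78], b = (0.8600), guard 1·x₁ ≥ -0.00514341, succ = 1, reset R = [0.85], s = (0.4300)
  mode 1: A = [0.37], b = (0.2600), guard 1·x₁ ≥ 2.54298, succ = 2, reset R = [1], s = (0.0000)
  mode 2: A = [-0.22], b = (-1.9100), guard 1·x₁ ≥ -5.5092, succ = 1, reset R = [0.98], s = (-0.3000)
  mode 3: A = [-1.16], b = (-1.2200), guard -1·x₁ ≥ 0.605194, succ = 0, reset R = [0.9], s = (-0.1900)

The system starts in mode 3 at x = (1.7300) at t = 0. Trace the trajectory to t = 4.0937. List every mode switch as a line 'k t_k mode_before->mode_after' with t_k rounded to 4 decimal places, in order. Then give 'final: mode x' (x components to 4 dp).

Mode 3: guard c·x = 0.6052 hit at Δt = 1.5770 (t = 1.5770), x⁻ = (-0.6052) → reset → x⁺ = (-0.7347), jump to mode 0
Mode 0: guard c·x = -0.0051 hit at Δt = 1.4012 (t = 2.9782), x⁻ = (-0.0051) → reset → x⁺ = (0.4256), jump to mode 1
Mode 1: flow for 1.1155 to horizon, guard not reached → x = (1.0021)

1 1.5770 3->0
2 2.9782 0->1
final: 1 1.0021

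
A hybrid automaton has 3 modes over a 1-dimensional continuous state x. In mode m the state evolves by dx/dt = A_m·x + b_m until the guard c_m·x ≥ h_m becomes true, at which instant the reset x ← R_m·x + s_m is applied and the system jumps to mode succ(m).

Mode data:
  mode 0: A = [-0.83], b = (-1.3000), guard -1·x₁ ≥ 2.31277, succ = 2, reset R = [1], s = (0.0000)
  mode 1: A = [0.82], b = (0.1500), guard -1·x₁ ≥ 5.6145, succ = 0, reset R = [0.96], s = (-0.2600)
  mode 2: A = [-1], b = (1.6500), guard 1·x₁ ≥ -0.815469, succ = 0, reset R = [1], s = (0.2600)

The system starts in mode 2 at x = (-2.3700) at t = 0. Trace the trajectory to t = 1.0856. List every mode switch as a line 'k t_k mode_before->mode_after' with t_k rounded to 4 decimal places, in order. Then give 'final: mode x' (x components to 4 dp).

1 0.4889 2->0
final: 0 -0.9503

Mode 2: guard c·x = -0.8155 hit at Δt = 0.4889 (t = 0.4889), x⁻ = (-0.8155) → reset → x⁺ = (-0.5555), jump to mode 0
Mode 0: flow for 0.5967 to horizon, guard not reached → x = (-0.9503)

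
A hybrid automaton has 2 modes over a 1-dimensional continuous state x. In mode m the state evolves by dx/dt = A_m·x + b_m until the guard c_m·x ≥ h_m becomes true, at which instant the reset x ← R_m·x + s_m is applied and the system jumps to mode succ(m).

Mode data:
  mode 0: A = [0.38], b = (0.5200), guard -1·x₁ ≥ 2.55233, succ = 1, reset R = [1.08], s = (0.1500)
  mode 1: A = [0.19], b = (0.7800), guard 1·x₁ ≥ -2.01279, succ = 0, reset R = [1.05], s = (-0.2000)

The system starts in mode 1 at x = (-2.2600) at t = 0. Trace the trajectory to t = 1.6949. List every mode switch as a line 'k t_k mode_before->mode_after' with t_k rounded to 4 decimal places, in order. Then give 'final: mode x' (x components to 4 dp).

Mode 1: guard c·x = -2.0128 hit at Δt = 0.6617 (t = 0.6617), x⁻ = (-2.0128) → reset → x⁺ = (-2.3134), jump to mode 0
Mode 0: guard c·x = 2.5523 hit at Δt = 0.5931 (t = 1.2548), x⁻ = (-2.5523) → reset → x⁺ = (-2.6065), jump to mode 1
Mode 1: flow for 0.4401 to horizon, guard not reached → x = (-2.4758)

1 0.6617 1->0
2 1.2548 0->1
final: 1 -2.4758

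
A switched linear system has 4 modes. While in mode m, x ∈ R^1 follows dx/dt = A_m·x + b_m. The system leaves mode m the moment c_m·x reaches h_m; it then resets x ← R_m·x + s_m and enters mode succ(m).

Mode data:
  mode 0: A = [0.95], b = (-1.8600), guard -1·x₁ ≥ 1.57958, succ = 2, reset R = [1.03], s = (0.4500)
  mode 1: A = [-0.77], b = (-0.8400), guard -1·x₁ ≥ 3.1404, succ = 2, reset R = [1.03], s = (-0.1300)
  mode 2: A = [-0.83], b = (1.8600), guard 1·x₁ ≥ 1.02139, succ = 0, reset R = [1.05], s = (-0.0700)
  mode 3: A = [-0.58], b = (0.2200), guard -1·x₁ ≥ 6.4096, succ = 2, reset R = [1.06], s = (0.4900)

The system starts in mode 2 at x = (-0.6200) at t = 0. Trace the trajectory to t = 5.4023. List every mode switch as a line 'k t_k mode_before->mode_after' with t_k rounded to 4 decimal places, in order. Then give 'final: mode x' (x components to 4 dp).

Mode 2: guard c·x = 1.0214 hit at Δt = 1.0273 (t = 1.0273), x⁻ = (1.0214) → reset → x⁺ = (1.0025), jump to mode 0
Mode 0: guard c·x = 1.5796 hit at Δt = 1.3779 (t = 2.4052), x⁻ = (-1.5796) → reset → x⁺ = (-1.1770), jump to mode 2
Mode 2: guard c·x = 1.0214 hit at Δt = 1.2416 (t = 3.6468), x⁻ = (1.0214) → reset → x⁺ = (1.0025), jump to mode 0
Mode 0: guard c·x = 1.5796 hit at Δt = 1.3779 (t = 5.0247), x⁻ = (-1.5796) → reset → x⁺ = (-1.1770), jump to mode 2
Mode 2: flow for 0.3776 to horizon, guard not reached → x = (-0.2574)

1 1.0273 2->0
2 2.4052 0->2
3 3.6468 2->0
4 5.0247 0->2
final: 2 -0.2574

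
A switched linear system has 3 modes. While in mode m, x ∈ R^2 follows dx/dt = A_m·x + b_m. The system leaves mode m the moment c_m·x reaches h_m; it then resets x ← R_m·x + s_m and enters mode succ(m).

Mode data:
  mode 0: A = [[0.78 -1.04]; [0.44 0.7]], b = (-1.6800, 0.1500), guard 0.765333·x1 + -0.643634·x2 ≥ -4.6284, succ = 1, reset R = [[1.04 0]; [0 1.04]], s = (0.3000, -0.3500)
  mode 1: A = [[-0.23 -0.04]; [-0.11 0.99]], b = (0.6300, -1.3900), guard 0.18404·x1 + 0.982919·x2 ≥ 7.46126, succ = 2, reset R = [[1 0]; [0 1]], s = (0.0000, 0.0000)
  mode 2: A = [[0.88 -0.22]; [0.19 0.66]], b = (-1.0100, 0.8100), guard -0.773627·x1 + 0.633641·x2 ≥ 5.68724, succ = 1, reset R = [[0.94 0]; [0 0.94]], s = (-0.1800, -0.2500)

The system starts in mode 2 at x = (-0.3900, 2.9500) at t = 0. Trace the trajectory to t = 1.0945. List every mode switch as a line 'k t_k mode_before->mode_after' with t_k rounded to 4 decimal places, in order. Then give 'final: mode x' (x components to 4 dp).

1 0.7741 2->1
final: 1 -2.5442 6.3143

Mode 2: guard c·x = 5.6872 hit at Δt = 0.7741 (t = 0.7741), x⁻ = (-2.8661, 5.4763) → reset → x⁺ = (-2.8741, 4.8977), jump to mode 1
Mode 1: flow for 0.3204 to horizon, guard not reached → x = (-2.5442, 6.3143)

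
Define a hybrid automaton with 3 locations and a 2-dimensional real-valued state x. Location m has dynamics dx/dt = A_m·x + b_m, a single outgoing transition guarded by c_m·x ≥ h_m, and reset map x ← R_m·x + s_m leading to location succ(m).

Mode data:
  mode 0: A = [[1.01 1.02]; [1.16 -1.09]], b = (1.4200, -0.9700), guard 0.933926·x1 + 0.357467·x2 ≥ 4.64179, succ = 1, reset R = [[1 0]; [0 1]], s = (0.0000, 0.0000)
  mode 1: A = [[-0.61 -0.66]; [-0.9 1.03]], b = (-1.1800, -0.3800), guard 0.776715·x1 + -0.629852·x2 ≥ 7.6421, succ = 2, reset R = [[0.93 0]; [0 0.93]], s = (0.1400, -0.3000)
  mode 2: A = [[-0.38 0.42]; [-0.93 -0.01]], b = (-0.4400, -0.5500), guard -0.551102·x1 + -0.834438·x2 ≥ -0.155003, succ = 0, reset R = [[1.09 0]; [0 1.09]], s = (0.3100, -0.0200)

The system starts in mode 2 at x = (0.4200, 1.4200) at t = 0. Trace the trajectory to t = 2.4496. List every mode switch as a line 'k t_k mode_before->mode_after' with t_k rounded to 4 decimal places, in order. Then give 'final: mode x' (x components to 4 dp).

Mode 2: guard c·x = -0.1550 hit at Δt = 1.5396 (t = 1.5396), x⁻ = (0.0524, 0.1512) → reset → x⁺ = (0.3671, 0.1448), jump to mode 0
Mode 0: flow for 0.9100 to horizon, guard not reached → x = (3.3167, 0.7104)

1 1.5396 2->0
final: 0 3.3167 0.7104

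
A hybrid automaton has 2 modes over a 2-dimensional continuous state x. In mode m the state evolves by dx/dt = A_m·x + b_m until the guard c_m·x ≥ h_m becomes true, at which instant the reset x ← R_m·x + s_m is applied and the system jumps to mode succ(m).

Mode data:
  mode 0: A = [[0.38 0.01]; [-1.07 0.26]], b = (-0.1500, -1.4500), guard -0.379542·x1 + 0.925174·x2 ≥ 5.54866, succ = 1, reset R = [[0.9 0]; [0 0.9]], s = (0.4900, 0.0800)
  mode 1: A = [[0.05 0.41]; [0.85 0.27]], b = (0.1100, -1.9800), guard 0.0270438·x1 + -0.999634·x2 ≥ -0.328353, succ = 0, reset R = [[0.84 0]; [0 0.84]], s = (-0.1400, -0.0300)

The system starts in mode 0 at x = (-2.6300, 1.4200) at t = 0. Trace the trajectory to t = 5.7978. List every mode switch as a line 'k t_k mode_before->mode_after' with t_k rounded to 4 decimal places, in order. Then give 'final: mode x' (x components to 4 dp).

1 1.0449 0->1
2 2.0692 1->0
3 3.8165 0->1
4 4.7398 1->0
final: 0 -3.7458 2.3746

Mode 0: guard c·x = 5.5487 hit at Δt = 1.0449 (t = 1.0449), x⁻ = (-4.0713, 4.3272) → reset → x⁺ = (-3.1742, 3.9745), jump to mode 1
Mode 1: guard c·x = -0.3284 hit at Δt = 1.0243 (t = 2.0692), x⁻ = (-2.2959, 0.2664) → reset → x⁺ = (-2.0685, 0.1937), jump to mode 0
Mode 0: guard c·x = 5.5487 hit at Δt = 1.7473 (t = 3.8165), x⁻ = (-4.3533, 4.2115) → reset → x⁺ = (-3.4279, 3.8704), jump to mode 1
Mode 1: guard c·x = -0.3284 hit at Δt = 0.9233 (t = 4.7398), x⁻ = (-2.6715, 0.2562) → reset → x⁺ = (-2.3841, 0.1852), jump to mode 0
Mode 0: flow for 1.0580 to horizon, guard not reached → x = (-3.7458, 2.3746)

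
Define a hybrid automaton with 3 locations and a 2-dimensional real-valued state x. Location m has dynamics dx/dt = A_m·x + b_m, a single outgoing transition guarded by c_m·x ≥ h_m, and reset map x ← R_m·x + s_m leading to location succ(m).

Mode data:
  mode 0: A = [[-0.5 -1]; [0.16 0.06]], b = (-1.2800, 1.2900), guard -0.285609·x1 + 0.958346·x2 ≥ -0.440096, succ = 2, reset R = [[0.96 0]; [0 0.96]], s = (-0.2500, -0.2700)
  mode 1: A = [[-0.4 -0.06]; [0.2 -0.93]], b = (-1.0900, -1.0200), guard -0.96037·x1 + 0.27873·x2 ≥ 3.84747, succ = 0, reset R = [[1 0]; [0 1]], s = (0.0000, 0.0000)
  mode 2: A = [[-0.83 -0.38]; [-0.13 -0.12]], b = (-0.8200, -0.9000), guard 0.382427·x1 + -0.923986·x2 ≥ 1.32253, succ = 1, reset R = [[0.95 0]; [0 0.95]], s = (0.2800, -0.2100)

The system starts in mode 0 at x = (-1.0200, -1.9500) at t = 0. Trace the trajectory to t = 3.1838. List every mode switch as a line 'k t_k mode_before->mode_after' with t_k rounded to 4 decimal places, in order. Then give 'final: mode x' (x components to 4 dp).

Mode 0: guard c·x = -0.4401 hit at Δt = 1.1868 (t = 1.1868), x⁻ = (-0.5967, -0.6371) → reset → x⁺ = (-0.8228, -0.8816), jump to mode 2
Mode 2: guard c·x = 1.3225 hit at Δt = 1.1787 (t = 2.3655), x⁻ = (-0.5440, -1.6565) → reset → x⁺ = (-0.2368, -1.7837), jump to mode 1
Mode 1: flow for 0.8183 to horizon, guard not reached → x = (-0.8643, -1.4871)

1 1.1868 0->2
2 2.3655 2->1
final: 1 -0.8643 -1.4871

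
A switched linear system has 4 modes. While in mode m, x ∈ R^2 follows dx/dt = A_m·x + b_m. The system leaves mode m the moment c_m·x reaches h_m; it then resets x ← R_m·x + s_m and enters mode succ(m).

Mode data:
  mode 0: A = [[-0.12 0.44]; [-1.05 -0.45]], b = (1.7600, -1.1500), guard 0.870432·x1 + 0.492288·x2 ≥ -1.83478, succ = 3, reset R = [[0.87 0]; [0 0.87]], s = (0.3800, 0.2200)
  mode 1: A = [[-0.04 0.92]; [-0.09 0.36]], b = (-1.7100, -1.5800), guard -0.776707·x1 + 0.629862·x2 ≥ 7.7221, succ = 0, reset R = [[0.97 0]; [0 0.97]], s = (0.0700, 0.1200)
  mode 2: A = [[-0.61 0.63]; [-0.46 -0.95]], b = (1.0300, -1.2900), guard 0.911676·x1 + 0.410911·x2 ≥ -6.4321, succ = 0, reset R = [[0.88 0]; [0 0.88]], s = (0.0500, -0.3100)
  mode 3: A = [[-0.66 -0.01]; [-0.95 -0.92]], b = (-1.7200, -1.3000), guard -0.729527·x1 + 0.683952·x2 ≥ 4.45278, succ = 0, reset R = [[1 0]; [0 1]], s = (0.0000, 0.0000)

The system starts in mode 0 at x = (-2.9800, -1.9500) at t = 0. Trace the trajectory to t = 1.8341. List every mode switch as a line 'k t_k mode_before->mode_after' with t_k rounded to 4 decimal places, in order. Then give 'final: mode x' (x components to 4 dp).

Mode 0: guard c·x = -1.8348 hit at Δt = 0.7499 (t = 0.7499), x⁻ = (-1.8114, -0.5243) → reset → x⁺ = (-1.1959, -0.2361), jump to mode 3
Mode 3: flow for 1.0842 to horizon, guard not reached → x = (-1.9160, 0.1003)

1 0.7499 0->3
final: 3 -1.9160 0.1003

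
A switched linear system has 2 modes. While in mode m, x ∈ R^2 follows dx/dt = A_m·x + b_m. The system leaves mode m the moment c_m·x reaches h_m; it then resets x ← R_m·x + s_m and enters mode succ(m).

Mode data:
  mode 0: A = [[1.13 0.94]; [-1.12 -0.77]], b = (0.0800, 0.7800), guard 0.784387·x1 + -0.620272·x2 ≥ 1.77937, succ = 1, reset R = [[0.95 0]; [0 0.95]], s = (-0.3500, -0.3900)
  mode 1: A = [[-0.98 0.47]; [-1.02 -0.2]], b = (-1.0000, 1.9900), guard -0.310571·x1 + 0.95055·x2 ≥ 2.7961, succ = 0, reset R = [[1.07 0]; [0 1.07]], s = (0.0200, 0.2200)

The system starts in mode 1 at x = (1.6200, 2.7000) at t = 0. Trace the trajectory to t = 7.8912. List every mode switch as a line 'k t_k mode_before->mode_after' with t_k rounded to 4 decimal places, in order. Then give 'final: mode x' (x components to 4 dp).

Mode 1: guard c·x = 2.7961 hit at Δt = 1.3292 (t = 1.3292), x⁻ = (0.7117, 3.1741) → reset → x⁺ = (0.7815, 3.6163), jump to mode 0
Mode 0: guard c·x = 1.7794 hit at Δt = 0.5536 (t = 1.8828), x⁻ = (3.5355, 1.6022) → reset → x⁺ = (3.0087, 1.1321), jump to mode 1
Mode 1: guard c·x = 2.7961 hit at Δt = 2.5080 (t = 4.3908), x⁻ = (0.2474, 3.0224) → reset → x⁺ = (0.2848, 3.4540), jump to mode 0
Mode 0: guard c·x = 1.7794 hit at Δt = 0.6948 (t = 5.0856), x⁻ = (3.3168, 1.3257) → reset → x⁺ = (2.8010, 0.8694), jump to mode 1
Mode 1: guard c·x = 2.7961 hit at Δt = 2.4689 (t = 7.5545), x⁻ = (0.2160, 3.0121) → reset → x⁺ = (0.2512, 3.4430), jump to mode 0
Mode 0: flow for 0.3367 to horizon, guard not reached → x = (1.5794, 2.5810)

1 1.3292 1->0
2 1.8828 0->1
3 4.3908 1->0
4 5.0856 0->1
5 7.5545 1->0
final: 0 1.5794 2.5810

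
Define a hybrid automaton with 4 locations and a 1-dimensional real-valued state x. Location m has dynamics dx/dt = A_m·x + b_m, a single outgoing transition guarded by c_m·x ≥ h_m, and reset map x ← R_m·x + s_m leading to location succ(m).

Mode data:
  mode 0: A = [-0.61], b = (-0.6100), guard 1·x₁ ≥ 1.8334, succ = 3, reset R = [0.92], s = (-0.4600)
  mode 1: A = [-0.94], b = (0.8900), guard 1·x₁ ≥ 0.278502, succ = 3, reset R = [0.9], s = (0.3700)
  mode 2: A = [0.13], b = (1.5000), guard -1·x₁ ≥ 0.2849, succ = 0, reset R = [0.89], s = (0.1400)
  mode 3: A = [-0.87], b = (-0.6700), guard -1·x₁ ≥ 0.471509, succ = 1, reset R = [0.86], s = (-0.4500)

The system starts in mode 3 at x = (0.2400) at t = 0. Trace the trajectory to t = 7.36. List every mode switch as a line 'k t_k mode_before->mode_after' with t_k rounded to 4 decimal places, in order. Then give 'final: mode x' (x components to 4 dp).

1 1.4008 3->1
2 2.4562 1->3
3 4.2246 3->1
4 5.2800 1->3
5 7.0483 3->1
final: 1 -0.3978

Mode 3: guard c·x = 0.4715 hit at Δt = 1.4008 (t = 1.4008), x⁻ = (-0.4715) → reset → x⁺ = (-0.8555), jump to mode 1
Mode 1: guard c·x = 0.2785 hit at Δt = 1.0554 (t = 2.4562), x⁻ = (0.2785) → reset → x⁺ = (0.6207), jump to mode 3
Mode 3: guard c·x = 0.4715 hit at Δt = 1.7684 (t = 4.2246), x⁻ = (-0.4715) → reset → x⁺ = (-0.8555), jump to mode 1
Mode 1: guard c·x = 0.2785 hit at Δt = 1.0554 (t = 5.2800), x⁻ = (0.2785) → reset → x⁺ = (0.6207), jump to mode 3
Mode 3: guard c·x = 0.4715 hit at Δt = 1.7684 (t = 7.0483), x⁻ = (-0.4715) → reset → x⁺ = (-0.8555), jump to mode 1
Mode 1: flow for 0.3117 to horizon, guard not reached → x = (-0.3978)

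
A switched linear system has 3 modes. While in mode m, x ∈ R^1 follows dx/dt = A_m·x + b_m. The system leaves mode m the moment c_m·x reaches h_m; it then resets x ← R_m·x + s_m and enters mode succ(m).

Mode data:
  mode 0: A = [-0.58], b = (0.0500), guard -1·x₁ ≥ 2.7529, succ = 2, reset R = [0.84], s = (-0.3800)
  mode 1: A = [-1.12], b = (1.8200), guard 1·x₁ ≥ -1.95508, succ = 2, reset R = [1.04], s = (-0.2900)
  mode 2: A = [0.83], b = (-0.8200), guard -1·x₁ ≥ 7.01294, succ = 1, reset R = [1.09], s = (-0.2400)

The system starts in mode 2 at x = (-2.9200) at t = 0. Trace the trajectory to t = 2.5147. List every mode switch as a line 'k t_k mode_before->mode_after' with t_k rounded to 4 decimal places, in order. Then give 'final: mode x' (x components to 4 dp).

Mode 2: guard c·x = 7.0129 hit at Δt = 0.8633 (t = 0.8633), x⁻ = (-7.0129) → reset → x⁺ = (-7.8841), jump to mode 1
Mode 1: guard c·x = -1.9551 hit at Δt = 0.8722 (t = 1.7355), x⁻ = (-1.9551) → reset → x⁺ = (-2.3233), jump to mode 2
Mode 2: flow for 0.7792 to horizon, guard not reached → x = (-5.3342)

1 0.8633 2->1
2 1.7355 1->2
final: 2 -5.3342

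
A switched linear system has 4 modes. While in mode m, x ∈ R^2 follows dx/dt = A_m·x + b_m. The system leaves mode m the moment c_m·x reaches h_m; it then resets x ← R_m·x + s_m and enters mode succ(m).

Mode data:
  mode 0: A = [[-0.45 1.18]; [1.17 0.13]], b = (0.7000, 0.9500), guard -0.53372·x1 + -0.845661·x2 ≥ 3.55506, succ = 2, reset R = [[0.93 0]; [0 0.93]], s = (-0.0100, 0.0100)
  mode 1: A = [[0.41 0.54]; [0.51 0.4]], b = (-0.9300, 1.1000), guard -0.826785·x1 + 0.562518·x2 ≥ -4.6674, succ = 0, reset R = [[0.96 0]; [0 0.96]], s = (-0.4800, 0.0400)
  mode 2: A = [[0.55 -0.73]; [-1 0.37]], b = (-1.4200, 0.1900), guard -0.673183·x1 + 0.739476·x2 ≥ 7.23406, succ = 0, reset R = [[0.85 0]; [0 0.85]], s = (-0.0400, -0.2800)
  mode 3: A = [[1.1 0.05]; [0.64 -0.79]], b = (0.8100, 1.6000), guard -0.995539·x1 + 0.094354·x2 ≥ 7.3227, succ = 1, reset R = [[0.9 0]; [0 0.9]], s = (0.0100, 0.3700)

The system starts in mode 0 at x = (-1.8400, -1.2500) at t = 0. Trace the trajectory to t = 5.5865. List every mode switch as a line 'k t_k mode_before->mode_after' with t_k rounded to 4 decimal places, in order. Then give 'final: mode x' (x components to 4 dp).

Mode 0: guard c·x = 3.5551 hit at Δt = 0.8679 (t = 0.8679), x⁻ = (-2.4000, -2.6892) → reset → x⁺ = (-2.2420, -2.4909), jump to mode 2
Mode 2: guard c·x = 7.2341 hit at Δt = 1.4924 (t = 2.3603), x⁻ = (-7.0910, 3.3274) → reset → x⁺ = (-6.0673, 2.5483), jump to mode 0
Mode 0: guard c·x = 3.5551 hit at Δt = 1.3795 (t = 3.7398), x⁻ = (-3.0439, -2.2828) → reset → x⁺ = (-2.8408, -2.1130), jump to mode 2
Mode 2: guard c·x = 7.2341 hit at Δt = 1.1450 (t = 4.8848), x⁻ = (-7.2385, 3.1931) → reset → x⁺ = (-6.1928, 2.4341), jump to mode 0
Mode 0: flow for 0.7017 to horizon, guard not reached → x = (-3.6179, -0.6322)

1 0.8679 0->2
2 2.3603 2->0
3 3.7398 0->2
4 4.8848 2->0
final: 0 -3.6179 -0.6322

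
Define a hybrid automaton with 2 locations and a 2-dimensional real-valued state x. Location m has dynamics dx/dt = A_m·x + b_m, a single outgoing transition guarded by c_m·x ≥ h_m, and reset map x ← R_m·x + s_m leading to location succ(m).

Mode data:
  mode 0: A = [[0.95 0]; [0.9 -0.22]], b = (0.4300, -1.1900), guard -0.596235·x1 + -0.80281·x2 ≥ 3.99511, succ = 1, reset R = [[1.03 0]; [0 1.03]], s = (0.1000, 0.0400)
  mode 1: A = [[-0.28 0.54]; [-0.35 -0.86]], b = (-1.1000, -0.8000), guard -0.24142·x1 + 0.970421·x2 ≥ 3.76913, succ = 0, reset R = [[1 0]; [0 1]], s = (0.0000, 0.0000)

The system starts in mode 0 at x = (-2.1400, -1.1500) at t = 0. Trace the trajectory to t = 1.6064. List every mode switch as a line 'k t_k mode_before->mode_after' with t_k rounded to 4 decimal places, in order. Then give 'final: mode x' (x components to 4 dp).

1 0.4839 0->1
final: 1 -4.1081 -0.6409

Mode 0: guard c·x = 3.9951 hit at Δt = 0.4839 (t = 0.4839), x⁻ = (-3.1248, -2.6557) → reset → x⁺ = (-3.1185, -2.6954), jump to mode 1
Mode 1: flow for 1.1225 to horizon, guard not reached → x = (-4.1081, -0.6409)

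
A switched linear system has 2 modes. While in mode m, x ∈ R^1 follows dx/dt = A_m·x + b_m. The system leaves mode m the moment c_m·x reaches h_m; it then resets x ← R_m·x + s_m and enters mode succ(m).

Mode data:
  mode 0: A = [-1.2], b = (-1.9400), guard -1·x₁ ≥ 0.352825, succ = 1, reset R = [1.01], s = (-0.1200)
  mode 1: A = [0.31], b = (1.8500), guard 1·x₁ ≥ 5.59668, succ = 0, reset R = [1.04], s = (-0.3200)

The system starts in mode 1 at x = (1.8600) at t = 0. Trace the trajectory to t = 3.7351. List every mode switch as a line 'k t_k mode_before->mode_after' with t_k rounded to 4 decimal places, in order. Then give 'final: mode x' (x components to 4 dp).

Mode 1: guard c·x = 5.5967 hit at Δt = 1.2589 (t = 1.2589), x⁻ = (5.5967) → reset → x⁺ = (5.5005), jump to mode 0
Mode 0: guard c·x = 0.3528 hit at Δt = 1.4403 (t = 2.6992), x⁻ = (-0.3528) → reset → x⁺ = (-0.4764), jump to mode 1
Mode 1: flow for 1.0359 to horizon, guard not reached → x = (1.6031)

1 1.2589 1->0
2 2.6992 0->1
final: 1 1.6031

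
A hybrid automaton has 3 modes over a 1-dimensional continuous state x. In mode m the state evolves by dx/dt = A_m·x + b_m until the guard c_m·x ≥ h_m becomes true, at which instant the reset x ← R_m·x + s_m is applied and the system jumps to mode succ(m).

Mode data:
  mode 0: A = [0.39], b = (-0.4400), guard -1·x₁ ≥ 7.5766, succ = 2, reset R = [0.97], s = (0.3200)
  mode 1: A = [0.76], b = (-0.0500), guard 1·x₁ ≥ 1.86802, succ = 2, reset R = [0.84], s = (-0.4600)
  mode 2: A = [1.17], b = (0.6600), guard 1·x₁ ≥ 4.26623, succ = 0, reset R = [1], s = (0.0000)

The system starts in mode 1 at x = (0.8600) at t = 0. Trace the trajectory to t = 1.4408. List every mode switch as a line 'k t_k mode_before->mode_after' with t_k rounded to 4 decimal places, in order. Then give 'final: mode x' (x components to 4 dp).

1 1.0782 1->2
final: 2 1.9933

Mode 1: guard c·x = 1.8680 hit at Δt = 1.0782 (t = 1.0782), x⁻ = (1.8680) → reset → x⁺ = (1.1091), jump to mode 2
Mode 2: flow for 0.3626 to horizon, guard not reached → x = (1.9933)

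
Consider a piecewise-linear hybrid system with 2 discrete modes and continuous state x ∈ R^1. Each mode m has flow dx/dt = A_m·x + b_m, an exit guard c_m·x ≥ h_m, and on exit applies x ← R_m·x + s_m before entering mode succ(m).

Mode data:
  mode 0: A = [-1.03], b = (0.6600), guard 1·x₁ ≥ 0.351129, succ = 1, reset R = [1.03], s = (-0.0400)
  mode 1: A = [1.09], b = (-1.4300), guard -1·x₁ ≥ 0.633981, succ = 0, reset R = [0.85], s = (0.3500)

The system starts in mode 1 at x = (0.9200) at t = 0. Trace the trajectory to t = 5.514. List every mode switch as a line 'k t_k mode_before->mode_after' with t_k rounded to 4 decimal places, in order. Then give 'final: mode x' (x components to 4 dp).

1 1.4701 1->0
2 2.4918 0->1
3 3.1115 1->0
4 4.1332 0->1
5 4.7530 1->0
final: 0 0.2619

Mode 1: guard c·x = 0.6340 hit at Δt = 1.4701 (t = 1.4701), x⁻ = (-0.6340) → reset → x⁺ = (-0.1889), jump to mode 0
Mode 0: guard c·x = 0.3511 hit at Δt = 1.0217 (t = 2.4918), x⁻ = (0.3511) → reset → x⁺ = (0.3217), jump to mode 1
Mode 1: guard c·x = 0.6340 hit at Δt = 0.6197 (t = 3.1115), x⁻ = (-0.6340) → reset → x⁺ = (-0.1889), jump to mode 0
Mode 0: guard c·x = 0.3511 hit at Δt = 1.0217 (t = 4.1332), x⁻ = (0.3511) → reset → x⁺ = (0.3217), jump to mode 1
Mode 1: guard c·x = 0.6340 hit at Δt = 0.6197 (t = 4.7530), x⁻ = (-0.6340) → reset → x⁺ = (-0.1889), jump to mode 0
Mode 0: flow for 0.7610 to horizon, guard not reached → x = (0.2619)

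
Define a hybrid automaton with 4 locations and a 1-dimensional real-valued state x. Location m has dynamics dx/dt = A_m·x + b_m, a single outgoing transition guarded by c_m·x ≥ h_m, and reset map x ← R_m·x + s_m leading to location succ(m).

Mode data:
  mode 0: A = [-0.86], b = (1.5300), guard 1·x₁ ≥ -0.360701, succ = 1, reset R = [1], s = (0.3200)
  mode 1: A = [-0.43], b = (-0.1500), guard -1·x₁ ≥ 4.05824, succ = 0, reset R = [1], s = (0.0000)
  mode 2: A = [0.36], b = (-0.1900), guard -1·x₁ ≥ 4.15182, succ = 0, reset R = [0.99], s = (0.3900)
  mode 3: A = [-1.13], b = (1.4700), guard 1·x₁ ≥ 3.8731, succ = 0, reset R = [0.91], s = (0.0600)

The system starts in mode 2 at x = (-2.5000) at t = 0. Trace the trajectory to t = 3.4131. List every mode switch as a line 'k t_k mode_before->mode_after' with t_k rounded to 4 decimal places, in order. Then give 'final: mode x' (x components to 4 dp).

1 1.2094 2->0
2 2.3070 0->1
final: 1 -0.1573

Mode 2: guard c·x = 4.1518 hit at Δt = 1.2094 (t = 1.2094), x⁻ = (-4.1518) → reset → x⁺ = (-3.7203), jump to mode 0
Mode 0: guard c·x = -0.3607 hit at Δt = 1.0976 (t = 2.3070), x⁻ = (-0.3607) → reset → x⁺ = (-0.0407), jump to mode 1
Mode 1: flow for 1.1061 to horizon, guard not reached → x = (-0.1573)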